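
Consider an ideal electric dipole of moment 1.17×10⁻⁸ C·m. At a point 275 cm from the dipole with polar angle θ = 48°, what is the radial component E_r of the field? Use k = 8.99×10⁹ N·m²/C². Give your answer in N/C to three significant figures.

For a dipole, E_r = (2kp cosθ)/r³.
kp/r³ = (8.99×10⁹)(1.17×10⁻⁸)/(2.75)³ = 5.058 N/C.
E_r = 2·5.058·cos48° = 6.768 N/C.

E_r ≈ 6.77 N/C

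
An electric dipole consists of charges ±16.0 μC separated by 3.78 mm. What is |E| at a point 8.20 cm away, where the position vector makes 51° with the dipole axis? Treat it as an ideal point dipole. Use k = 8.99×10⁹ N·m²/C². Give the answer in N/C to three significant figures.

Dipole moment p = qd = (1.60×10⁻⁵ C)(0.00378 m) = 6.048×10⁻⁸ C·m.
At angle θ the dipole field magnitude is E = (kp/r³)·√(1 + 3cos²θ).
kp/r³ = (8.99×10⁹)(6.048×10⁻⁸) / (0.0820)³ = 9.861×10⁵ N/C.
√(1 + 3cos²51°) = √(1 + 3·0.3960) = √2.1881 ≈ 1.4792.
E ≈ 9.861×10⁵ × 1.479 = 1.459×10⁶ N/C.

E ≈ 1.46×10⁶ N/C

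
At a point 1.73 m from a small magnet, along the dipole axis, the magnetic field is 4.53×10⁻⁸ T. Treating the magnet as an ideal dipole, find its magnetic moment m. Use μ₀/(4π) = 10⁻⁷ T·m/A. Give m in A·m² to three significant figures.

m ≈ 1.17 A·m²

On axis B = (μ₀/4π)·2m/r³, so m = Br³·4π/(μ₀·2).
m = (4.53×10⁻⁸)·(1.73)³ / (2·10⁻⁷) = 1.173 A·m².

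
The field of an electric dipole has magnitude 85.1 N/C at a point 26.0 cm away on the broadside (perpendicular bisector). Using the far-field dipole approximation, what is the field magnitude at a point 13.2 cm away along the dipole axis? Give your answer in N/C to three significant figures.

E ≈ 1300 N/C

Dipole fields scale as 1/r³ in the far field.
The axial field is twice the equatorial field at the same r, so the geometry factor is 2/1.
E₂ = E₁ · (2/1) · (r₁/r₂)³ = 85.1 · 2 · (26.0/13.2)³.
(r₁/r₂)³ = (1.97)³ = 7.642.
E₂ ≈ 1301 N/C.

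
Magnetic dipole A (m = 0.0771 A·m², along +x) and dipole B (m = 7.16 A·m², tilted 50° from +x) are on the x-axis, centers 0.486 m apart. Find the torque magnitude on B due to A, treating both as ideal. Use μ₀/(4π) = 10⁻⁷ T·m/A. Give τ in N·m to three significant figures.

τ ≈ 7.37×10⁻⁷ N·m

Dipole B is on the axis of dipole A, so B₁ there is axial: B₁ = (μ₀/4π)·2m₁/r³ along +x.
B₁ = 2(10⁻⁷)(0.0771)/(0.486)³ = 1.343×10⁻⁷ T.
τ = m₂ B₁ sinθ.
τ = (7.16)(1.343×10⁻⁷)·sin50° = 7.368×10⁻⁷ N·m.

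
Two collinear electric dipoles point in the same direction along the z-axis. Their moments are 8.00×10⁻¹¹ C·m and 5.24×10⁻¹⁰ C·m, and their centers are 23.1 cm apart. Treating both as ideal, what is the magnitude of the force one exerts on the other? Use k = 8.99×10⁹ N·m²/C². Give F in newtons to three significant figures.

On-axis field of dipole 1 at distance r: E = 2kp₁/r³. Force on dipole 2 is F = p₂·dE/dr (gradient along axis).
dE/dr = −6kp₁/r⁴, so |F| = 6kp₁p₂/r⁴ (attractive for aligned moments).
F = 6(8.99×10⁹)(8.00×10⁻¹¹)(5.24×10⁻¹⁰)/(0.231)⁴ = 7.941×10⁻⁷ N.

F ≈ 7.94×10⁻⁷ N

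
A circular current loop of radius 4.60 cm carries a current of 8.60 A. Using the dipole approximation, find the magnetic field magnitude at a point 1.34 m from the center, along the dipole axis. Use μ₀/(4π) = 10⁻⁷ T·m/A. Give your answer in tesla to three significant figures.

Magnetic moment m = IA = Iπa² = (8.60)·π·(0.0460)² = 0.05717 A·m².
On axis B = (μ₀/4π)·2m/r³.
B = 2·(10⁻⁷)·(0.05717) / (1.34)³ = 4.752×10⁻⁹ T.

B ≈ 4.75×10⁻⁹ T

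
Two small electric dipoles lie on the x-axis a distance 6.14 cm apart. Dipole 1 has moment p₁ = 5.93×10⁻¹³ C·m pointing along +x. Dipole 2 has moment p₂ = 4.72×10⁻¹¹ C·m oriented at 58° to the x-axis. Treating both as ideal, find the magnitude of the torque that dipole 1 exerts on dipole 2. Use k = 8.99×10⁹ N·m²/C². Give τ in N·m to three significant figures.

τ ≈ 1.84×10⁻⁹ N·m

The second dipole sits on the axis of the first, so the field there is axial: E₁ = 2kp₁/r³ along +x.
E₁ = 2(8.99×10⁹)(5.93×10⁻¹³)/(0.0614)³ = 46.06 N/C.
Torque on the second dipole: τ = p₂ E₁ sinθ.
τ = (4.72×10⁻¹¹)(46.06)·sin58° = 1.844×10⁻⁹ N·m.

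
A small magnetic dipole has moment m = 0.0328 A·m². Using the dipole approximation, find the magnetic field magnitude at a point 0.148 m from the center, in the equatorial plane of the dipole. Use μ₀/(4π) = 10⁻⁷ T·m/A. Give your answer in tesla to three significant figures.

In the equatorial plane B = (μ₀/4π)·m/r³ (half the axial value).
B = (10⁻⁷)·(0.0328) / (0.148)³ = 1.012×10⁻⁶ T.

B ≈ 1.01×10⁻⁶ T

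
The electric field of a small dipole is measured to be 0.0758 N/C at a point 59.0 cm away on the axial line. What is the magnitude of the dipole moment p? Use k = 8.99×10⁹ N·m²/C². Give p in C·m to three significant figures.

p ≈ 8.66×10⁻¹³ C·m

On axis E = 2kp/r³, so p = Er³/(2k).
p = (0.0758)·(0.590)³ / (2·8.99×10⁹) = 8.658×10⁻¹³ C·m.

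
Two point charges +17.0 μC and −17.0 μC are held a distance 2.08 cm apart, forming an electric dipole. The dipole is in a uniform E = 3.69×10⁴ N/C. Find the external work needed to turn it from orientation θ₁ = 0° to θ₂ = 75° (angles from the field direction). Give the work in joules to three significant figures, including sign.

W ≈ 0.00967 J

Dipole moment p = qd = (1.70×10⁻⁵ C)(0.0208 m) = 3.536×10⁻⁷ C·m.
W_ext = ΔU = U(θ₂) − U(θ₁) = −pE cosθ₂ − (−pE cosθ₁) = pE(cosθ₁ − cosθ₂).
W = (3.536×10⁻⁷)(3.69×10⁴)·(cos0° − cos75°) = (0.01305)·(+0.7412) = 0.009671 J.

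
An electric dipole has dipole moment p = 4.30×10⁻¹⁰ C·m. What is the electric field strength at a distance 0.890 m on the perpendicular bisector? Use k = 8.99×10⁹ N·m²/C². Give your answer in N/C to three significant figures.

E ≈ 5.48 N/C

On the perpendicular bisector E = kp/r³ (half the axial value at the same distance).
E = (8.99×10⁹)(4.30×10⁻¹⁰) / (0.890)³ = 5.484 N/C.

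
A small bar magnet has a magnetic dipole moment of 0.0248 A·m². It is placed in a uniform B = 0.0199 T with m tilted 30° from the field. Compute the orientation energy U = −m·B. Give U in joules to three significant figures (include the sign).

U ≈ -4.27×10⁻⁴ J

U = −m·B = −mB cosθ.
U = −(0.0248)(0.0199)·cos30° = -4.274×10⁻⁴ J.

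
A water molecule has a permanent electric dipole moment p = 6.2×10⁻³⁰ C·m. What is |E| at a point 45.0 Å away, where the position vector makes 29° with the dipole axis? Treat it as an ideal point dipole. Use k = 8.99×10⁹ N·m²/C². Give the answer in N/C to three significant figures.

At angle θ the dipole field magnitude is E = (kp/r³)·√(1 + 3cos²θ).
kp/r³ = (8.99×10⁹)(6.20×10⁻³⁰) / (4.50×10⁻⁹)³ = 6.117×10⁵ N/C.
√(1 + 3cos²29°) = √(1 + 3·0.7650) = √3.2949 ≈ 1.8152.
E ≈ 6.117×10⁵ × 1.815 = 1.110×10⁶ N/C.

E ≈ 1.11×10⁶ N/C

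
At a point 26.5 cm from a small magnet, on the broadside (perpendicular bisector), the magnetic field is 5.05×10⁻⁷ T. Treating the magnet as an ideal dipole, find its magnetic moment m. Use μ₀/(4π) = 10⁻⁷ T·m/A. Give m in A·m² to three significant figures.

In the equatorial plane B = (μ₀/4π)·m/r³, so m = Br³·4π/(μ₀).
m = (5.05×10⁻⁷)·(0.265)³ / (10⁻⁷) = 0.09398 A·m².

m ≈ 0.0940 A·m²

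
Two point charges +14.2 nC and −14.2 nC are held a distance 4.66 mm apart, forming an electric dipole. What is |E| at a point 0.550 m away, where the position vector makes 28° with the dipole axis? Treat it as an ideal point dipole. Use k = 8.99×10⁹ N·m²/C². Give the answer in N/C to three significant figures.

Dipole moment p = qd = (1.42×10⁻⁸ C)(0.00466 m) = 6.617×10⁻¹¹ C·m.
At angle θ the dipole field magnitude is E = (kp/r³)·√(1 + 3cos²θ).
kp/r³ = (8.99×10⁹)(6.617×10⁻¹¹) / (0.550)³ = 3.575 N/C.
√(1 + 3cos²28°) = √(1 + 3·0.7796) = √3.3388 ≈ 1.8272.
E ≈ 3.575 × 1.827 = 6.533 N/C.

E ≈ 6.53 N/C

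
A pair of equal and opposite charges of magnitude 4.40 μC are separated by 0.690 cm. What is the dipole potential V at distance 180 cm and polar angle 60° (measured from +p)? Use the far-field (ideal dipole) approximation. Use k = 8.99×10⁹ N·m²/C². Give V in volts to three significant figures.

Dipole moment p = qd = (4.40×10⁻⁶ C)(0.00690 m) = 3.036×10⁻⁸ C·m.
The dipole potential is V = kp cosθ / r².
V = (8.99×10⁹)(3.036×10⁻⁸)·cos60° / (1.80)² = 42.12 V.

V ≈ 42.1 V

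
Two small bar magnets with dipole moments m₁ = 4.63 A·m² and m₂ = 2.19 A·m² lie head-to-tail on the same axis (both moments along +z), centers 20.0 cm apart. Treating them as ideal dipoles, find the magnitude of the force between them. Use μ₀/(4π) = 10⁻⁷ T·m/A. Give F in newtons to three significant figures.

F ≈ 0.00380 N

On-axis B of dipole 1: B = (μ₀/4π)·2m₁/r³. Force on dipole 2: F = m₂·dB/dr.
dB/dr = −(μ₀/4π)·6m₁/r⁴, so |F| = (μ₀/4π)·6m₁m₂/r⁴.
F = 6(10⁻⁷)(4.63)(2.19)/(0.200)⁴ = 0.003802 N.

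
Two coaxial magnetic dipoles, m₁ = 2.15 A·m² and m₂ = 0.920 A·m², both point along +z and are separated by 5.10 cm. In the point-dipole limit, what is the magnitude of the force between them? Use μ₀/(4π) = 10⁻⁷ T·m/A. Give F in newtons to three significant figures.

F ≈ 0.175 N

On-axis B of dipole 1: B = (μ₀/4π)·2m₁/r³. Force on dipole 2: F = m₂·dB/dr.
dB/dr = −(μ₀/4π)·6m₁/r⁴, so |F| = (μ₀/4π)·6m₁m₂/r⁴.
F = 6(10⁻⁷)(2.15)(0.920)/(0.0510)⁴ = 0.1754 N.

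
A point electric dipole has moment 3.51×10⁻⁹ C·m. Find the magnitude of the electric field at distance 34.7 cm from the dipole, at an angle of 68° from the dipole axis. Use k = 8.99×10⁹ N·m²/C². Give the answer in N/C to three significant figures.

E ≈ 900 N/C

At angle θ the dipole field magnitude is E = (kp/r³)·√(1 + 3cos²θ).
kp/r³ = (8.99×10⁹)(3.51×10⁻⁹) / (0.347)³ = 755.2 N/C.
√(1 + 3cos²68°) = √(1 + 3·0.1403) = √1.4210 ≈ 1.1921.
E ≈ 755.2 × 1.192 = 900.3 N/C.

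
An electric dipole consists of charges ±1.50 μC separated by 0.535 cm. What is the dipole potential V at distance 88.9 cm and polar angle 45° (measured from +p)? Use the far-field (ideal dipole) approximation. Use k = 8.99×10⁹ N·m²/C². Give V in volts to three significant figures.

V ≈ 64.5 V

Dipole moment p = qd = (1.50×10⁻⁶ C)(0.00535 m) = 8.025×10⁻⁹ C·m.
The dipole potential is V = kp cosθ / r².
V = (8.99×10⁹)(8.025×10⁻⁹)·cos45° / (0.889)² = 64.55 V.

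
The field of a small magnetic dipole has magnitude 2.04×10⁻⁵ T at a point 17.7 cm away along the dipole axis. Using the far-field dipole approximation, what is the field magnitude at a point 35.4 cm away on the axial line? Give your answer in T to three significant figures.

Dipole fields scale as 1/r³ in the far field; the geometry is the same at both points.
B₂ = B₁ · (r₁/r₂)³ = 2.04×10⁻⁵ · (17.7/35.4)³.
(r₁/r₂)³ = (0.5)³ = 0.125.
B₂ ≈ 2.550×10⁻⁶ T.

B ≈ 2.55×10⁻⁶ T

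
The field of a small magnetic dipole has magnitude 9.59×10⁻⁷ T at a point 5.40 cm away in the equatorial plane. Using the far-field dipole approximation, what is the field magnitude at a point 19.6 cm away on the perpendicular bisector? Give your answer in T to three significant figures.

Dipole fields scale as 1/r³ in the far field; the geometry is the same at both points.
B₂ = B₁ · (r₁/r₂)³ = 9.59×10⁻⁷ · (5.40/19.6)³.
(r₁/r₂)³ = (0.2755)³ = 0.02091.
B₂ ≈ 2.006×10⁻⁸ T.

B ≈ 2.01×10⁻⁸ T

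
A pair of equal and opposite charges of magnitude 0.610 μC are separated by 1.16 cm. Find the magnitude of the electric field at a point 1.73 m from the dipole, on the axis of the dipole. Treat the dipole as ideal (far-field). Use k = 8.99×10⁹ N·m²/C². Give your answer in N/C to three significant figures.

Dipole moment p = qd = (6.10×10⁻⁷ C)(0.0116 m) = 7.076×10⁻⁹ C·m.
On the dipole axis E = 2kp/r³.
E = 2·(8.99×10⁹)(7.076×10⁻⁹) / (1.73)³ = 24.57 N/C.

E ≈ 24.6 N/C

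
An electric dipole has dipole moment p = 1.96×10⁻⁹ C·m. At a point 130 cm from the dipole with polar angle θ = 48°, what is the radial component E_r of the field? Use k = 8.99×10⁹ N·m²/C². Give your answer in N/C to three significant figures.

E_r ≈ 10.7 N/C

For a dipole, E_r = (2kp cosθ)/r³.
kp/r³ = (8.99×10⁹)(1.96×10⁻⁹)/(1.30)³ = 8.020 N/C.
E_r = 2·8.020·cos48° = 10.73 N/C.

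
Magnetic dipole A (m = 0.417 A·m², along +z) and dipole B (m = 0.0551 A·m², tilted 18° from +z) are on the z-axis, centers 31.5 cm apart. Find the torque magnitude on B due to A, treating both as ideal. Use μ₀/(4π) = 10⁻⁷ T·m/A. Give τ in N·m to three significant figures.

Dipole B is on the axis of dipole A, so B₁ there is axial: B₁ = (μ₀/4π)·2m₁/r³ along +z.
B₁ = 2(10⁻⁷)(0.417)/(0.315)³ = 2.668×10⁻⁶ T.
τ = m₂ B₁ sinθ.
τ = (0.0551)(2.668×10⁻⁶)·sin18° = 4.543×10⁻⁸ N·m.

τ ≈ 4.54×10⁻⁸ N·m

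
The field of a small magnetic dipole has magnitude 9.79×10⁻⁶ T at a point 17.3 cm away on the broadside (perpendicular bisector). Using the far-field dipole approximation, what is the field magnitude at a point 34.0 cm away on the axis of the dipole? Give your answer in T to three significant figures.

B ≈ 2.58×10⁻⁶ T

Dipole fields scale as 1/r³ in the far field.
The axial field is twice the equatorial field at the same r, so the geometry factor is 2/1.
B₂ = B₁ · (2/1) · (r₁/r₂)³ = 9.79×10⁻⁶ · 2 · (17.3/34.0)³.
(r₁/r₂)³ = (0.5088)³ = 0.1317.
B₂ ≈ 2.579×10⁻⁶ T.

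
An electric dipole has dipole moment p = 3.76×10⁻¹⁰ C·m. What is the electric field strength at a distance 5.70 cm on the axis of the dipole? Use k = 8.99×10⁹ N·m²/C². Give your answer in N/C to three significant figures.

E ≈ 3.65×10⁴ N/C

On the dipole axis E = 2kp/r³.
E = 2·(8.99×10⁹)(3.76×10⁻¹⁰) / (0.0570)³ = 3.651×10⁴ N/C.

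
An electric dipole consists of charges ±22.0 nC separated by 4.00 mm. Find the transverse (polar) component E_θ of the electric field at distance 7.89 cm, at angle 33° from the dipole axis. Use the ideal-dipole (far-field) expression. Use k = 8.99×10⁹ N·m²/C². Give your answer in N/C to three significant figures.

Dipole moment p = qd = (2.20×10⁻⁸ C)(0.00400 m) = 8.80×10⁻¹¹ C·m.
For a dipole, E_θ = (kp sinθ)/r³.
kp/r³ = (8.99×10⁹)(8.80×10⁻¹¹)/(0.0789)³ = 1611 N/C.
E_θ = 1611·sin33° = 877.2 N/C.

E_θ ≈ 877 N/C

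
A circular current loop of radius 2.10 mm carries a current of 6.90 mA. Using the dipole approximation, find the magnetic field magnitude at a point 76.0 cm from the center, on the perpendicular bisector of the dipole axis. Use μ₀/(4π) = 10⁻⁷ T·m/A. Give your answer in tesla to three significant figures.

B ≈ 2.18×10⁻¹⁴ T

Magnetic moment m = IA = Iπa² = (0.00690)·π·(0.00210)² = 9.56×10⁻⁸ A·m².
In the equatorial plane B = (μ₀/4π)·m/r³ (half the axial value).
B = (10⁻⁷)·(9.56×10⁻⁸) / (0.760)³ = 2.178×10⁻¹⁴ T.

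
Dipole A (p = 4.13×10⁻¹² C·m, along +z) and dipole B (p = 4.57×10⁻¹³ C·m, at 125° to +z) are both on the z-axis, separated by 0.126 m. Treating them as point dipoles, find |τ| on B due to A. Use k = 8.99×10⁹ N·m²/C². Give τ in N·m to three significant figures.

τ ≈ 1.39×10⁻¹¹ N·m

The second dipole sits on the axis of the first, so the field there is axial: E₁ = 2kp₁/r³ along +z.
E₁ = 2(8.99×10⁹)(4.13×10⁻¹²)/(0.126)³ = 37.12 N/C.
Torque on the second dipole: τ = p₂ E₁ sinθ.
τ = (4.57×10⁻¹³)(37.12)·sin125° = 1.390×10⁻¹¹ N·m.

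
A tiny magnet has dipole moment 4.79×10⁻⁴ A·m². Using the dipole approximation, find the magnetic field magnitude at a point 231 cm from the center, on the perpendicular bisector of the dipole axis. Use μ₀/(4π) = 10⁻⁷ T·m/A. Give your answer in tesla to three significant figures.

B ≈ 3.89×10⁻¹² T

In the equatorial plane B = (μ₀/4π)·m/r³ (half the axial value).
B = (10⁻⁷)·(4.79×10⁻⁴) / (2.31)³ = 3.886×10⁻¹² T.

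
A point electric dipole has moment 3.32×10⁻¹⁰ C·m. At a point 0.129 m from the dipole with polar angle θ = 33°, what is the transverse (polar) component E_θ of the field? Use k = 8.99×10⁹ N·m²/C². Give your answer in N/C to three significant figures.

For a dipole, E_θ = (kp sinθ)/r³.
kp/r³ = (8.99×10⁹)(3.32×10⁻¹⁰)/(0.129)³ = 1390 N/C.
E_θ = 1390·sin33° = 757.2 N/C.

E_θ ≈ 757 N/C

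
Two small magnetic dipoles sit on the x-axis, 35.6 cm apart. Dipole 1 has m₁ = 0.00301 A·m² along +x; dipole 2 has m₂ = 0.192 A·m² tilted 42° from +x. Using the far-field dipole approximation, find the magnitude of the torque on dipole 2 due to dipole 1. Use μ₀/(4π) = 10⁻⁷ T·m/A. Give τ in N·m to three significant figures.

Dipole B is on the axis of dipole A, so B₁ there is axial: B₁ = (μ₀/4π)·2m₁/r³ along +x.
B₁ = 2(10⁻⁷)(0.00301)/(0.356)³ = 1.334×10⁻⁸ T.
τ = m₂ B₁ sinθ.
τ = (0.192)(1.334×10⁻⁸)·sin42° = 1.714×10⁻⁹ N·m.

τ ≈ 1.71×10⁻⁹ N·m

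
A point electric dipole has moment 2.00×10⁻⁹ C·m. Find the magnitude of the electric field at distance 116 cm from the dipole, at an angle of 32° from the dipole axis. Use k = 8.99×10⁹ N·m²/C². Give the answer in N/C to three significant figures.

E ≈ 20.5 N/C

At angle θ the dipole field magnitude is E = (kp/r³)·√(1 + 3cos²θ).
kp/r³ = (8.99×10⁹)(2.00×10⁻⁹) / (1.16)³ = 11.52 N/C.
√(1 + 3cos²32°) = √(1 + 3·0.7192) = √3.1576 ≈ 1.7770.
E ≈ 11.52 × 1.777 = 20.47 N/C.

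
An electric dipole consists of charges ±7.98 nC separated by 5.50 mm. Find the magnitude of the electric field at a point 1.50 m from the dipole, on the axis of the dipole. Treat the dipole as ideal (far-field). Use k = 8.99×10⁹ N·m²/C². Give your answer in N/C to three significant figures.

Dipole moment p = qd = (7.98×10⁻⁹ C)(0.00550 m) = 4.389×10⁻¹¹ C·m.
On the dipole axis E = 2kp/r³.
E = 2·(8.99×10⁹)(4.389×10⁻¹¹) / (1.50)³ = 0.2338 N/C.

E ≈ 0.234 N/C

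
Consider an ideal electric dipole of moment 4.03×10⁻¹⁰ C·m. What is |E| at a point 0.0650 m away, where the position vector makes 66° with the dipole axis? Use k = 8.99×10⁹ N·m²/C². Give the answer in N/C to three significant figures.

E ≈ 1.61×10⁴ N/C

At angle θ the dipole field magnitude is E = (kp/r³)·√(1 + 3cos²θ).
kp/r³ = (8.99×10⁹)(4.03×10⁻¹⁰) / (0.0650)³ = 1.319×10⁴ N/C.
√(1 + 3cos²66°) = √(1 + 3·0.1654) = √1.4963 ≈ 1.2232.
E ≈ 1.319×10⁴ × 1.223 = 1.614×10⁴ N/C.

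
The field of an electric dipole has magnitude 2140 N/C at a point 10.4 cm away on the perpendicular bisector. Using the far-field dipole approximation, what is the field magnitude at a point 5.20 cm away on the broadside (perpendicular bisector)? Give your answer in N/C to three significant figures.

E ≈ 1.71×10⁴ N/C

Dipole fields scale as 1/r³ in the far field; the geometry is the same at both points.
E₂ = E₁ · (r₁/r₂)³ = 2140 · (10.4/5.20)³.
(r₁/r₂)³ = (2)³ = 8.
E₂ ≈ 1.712×10⁴ N/C.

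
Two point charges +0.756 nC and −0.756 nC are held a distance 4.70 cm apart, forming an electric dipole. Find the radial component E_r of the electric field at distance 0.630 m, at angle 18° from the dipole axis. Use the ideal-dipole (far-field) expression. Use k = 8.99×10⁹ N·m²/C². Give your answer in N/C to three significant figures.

E_r ≈ 2.43 N/C

Dipole moment p = qd = (7.56×10⁻¹⁰ C)(0.0470 m) = 3.553×10⁻¹¹ C·m.
For a dipole, E_r = (2kp cosθ)/r³.
kp/r³ = (8.99×10⁹)(3.553×10⁻¹¹)/(0.630)³ = 1.277 N/C.
E_r = 2·1.277·cos18° = 2.430 N/C.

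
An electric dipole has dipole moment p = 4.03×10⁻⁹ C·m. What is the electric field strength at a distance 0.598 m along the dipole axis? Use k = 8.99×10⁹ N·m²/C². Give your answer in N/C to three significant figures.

E ≈ 339 N/C

On the dipole axis E = 2kp/r³.
E = 2·(8.99×10⁹)(4.03×10⁻⁹) / (0.598)³ = 338.8 N/C.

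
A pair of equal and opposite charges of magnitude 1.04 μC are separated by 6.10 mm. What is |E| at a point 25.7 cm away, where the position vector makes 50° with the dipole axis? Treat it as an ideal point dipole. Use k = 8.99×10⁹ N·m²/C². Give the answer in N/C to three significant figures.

Dipole moment p = qd = (1.04×10⁻⁶ C)(0.00610 m) = 6.344×10⁻⁹ C·m.
At angle θ the dipole field magnitude is E = (kp/r³)·√(1 + 3cos²θ).
kp/r³ = (8.99×10⁹)(6.344×10⁻⁹) / (0.257)³ = 3360 N/C.
√(1 + 3cos²50°) = √(1 + 3·0.4132) = √2.2395 ≈ 1.4965.
E ≈ 3360 × 1.497 = 5028 N/C.

E ≈ 5030 N/C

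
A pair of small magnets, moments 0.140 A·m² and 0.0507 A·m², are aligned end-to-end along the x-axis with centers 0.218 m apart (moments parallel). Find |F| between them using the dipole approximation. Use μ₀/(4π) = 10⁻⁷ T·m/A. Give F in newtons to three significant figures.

F ≈ 1.89×10⁻⁶ N

On-axis B of dipole 1: B = (μ₀/4π)·2m₁/r³. Force on dipole 2: F = m₂·dB/dr.
dB/dr = −(μ₀/4π)·6m₁/r⁴, so |F| = (μ₀/4π)·6m₁m₂/r⁴.
F = 6(10⁻⁷)(0.140)(0.0507)/(0.218)⁴ = 1.886×10⁻⁶ N.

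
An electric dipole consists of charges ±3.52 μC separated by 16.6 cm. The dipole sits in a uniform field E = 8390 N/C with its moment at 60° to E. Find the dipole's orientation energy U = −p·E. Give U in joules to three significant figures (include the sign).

U ≈ -0.00245 J

Dipole moment p = qd = (3.52×10⁻⁶ C)(0.166 m) = 5.843×10⁻⁷ C·m.
U = −p·E = −pE cosθ.
U = −(5.843×10⁻⁷)(8390)·cos60° = -0.002451 J.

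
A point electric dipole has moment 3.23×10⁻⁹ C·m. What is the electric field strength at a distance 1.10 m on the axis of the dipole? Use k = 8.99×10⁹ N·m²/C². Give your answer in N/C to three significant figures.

On the dipole axis E = 2kp/r³.
E = 2·(8.99×10⁹)(3.23×10⁻⁹) / (1.10)³ = 43.63 N/C.

E ≈ 43.6 N/C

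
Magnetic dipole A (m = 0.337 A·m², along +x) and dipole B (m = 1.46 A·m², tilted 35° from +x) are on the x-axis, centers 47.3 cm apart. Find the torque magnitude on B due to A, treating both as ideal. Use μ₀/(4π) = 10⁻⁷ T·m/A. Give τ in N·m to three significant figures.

Dipole B is on the axis of dipole A, so B₁ there is axial: B₁ = (μ₀/4π)·2m₁/r³ along +x.
B₁ = 2(10⁻⁷)(0.337)/(0.473)³ = 6.369×10⁻⁷ T.
τ = m₂ B₁ sinθ.
τ = (1.46)(6.369×10⁻⁷)·sin35° = 5.334×10⁻⁷ N·m.

τ ≈ 5.33×10⁻⁷ N·m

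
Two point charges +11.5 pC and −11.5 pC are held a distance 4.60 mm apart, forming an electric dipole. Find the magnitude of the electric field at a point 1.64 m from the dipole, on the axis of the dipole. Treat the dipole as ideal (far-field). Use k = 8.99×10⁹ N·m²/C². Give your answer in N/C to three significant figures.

E ≈ 2.16×10⁻⁴ N/C

Dipole moment p = qd = (1.15×10⁻¹¹ C)(0.00460 m) = 5.29×10⁻¹⁴ C·m.
On the dipole axis E = 2kp/r³.
E = 2·(8.99×10⁹)(5.29×10⁻¹⁴) / (1.64)³ = 2.156×10⁻⁴ N/C.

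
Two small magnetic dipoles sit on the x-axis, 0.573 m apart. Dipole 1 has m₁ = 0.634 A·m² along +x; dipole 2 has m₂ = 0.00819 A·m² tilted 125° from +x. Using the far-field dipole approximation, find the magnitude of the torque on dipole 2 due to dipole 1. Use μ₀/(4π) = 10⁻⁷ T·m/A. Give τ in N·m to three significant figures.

Dipole B is on the axis of dipole A, so B₁ there is axial: B₁ = (μ₀/4π)·2m₁/r³ along +x.
B₁ = 2(10⁻⁷)(0.634)/(0.573)³ = 6.740×10⁻⁷ T.
τ = m₂ B₁ sinθ.
τ = (0.00819)(6.740×10⁻⁷)·sin125° = 4.522×10⁻⁹ N·m.

τ ≈ 4.52×10⁻⁹ N·m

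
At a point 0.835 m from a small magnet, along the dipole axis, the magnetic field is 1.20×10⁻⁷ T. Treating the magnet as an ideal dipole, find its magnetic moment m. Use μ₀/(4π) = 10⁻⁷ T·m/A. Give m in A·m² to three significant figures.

On axis B = (μ₀/4π)·2m/r³, so m = Br³·4π/(μ₀·2).
m = (1.20×10⁻⁷)·(0.835)³ / (2·10⁻⁷) = 0.3493 A·m².

m ≈ 0.349 A·m²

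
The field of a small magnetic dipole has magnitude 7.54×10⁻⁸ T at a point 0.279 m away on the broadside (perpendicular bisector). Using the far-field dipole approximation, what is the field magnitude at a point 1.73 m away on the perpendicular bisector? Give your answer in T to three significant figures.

B ≈ 3.16×10⁻¹⁰ T

Dipole fields scale as 1/r³ in the far field; the geometry is the same at both points.
B₂ = B₁ · (r₁/r₂)³ = 7.54×10⁻⁸ · (0.279/1.73)³.
(r₁/r₂)³ = (0.1613)³ = 0.004194.
B₂ ≈ 3.163×10⁻¹⁰ T.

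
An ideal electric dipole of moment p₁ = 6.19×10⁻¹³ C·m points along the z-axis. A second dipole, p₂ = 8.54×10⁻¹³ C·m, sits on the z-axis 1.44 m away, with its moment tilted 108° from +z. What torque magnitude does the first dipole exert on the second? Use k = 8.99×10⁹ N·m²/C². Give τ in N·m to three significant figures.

τ ≈ 3.03×10⁻¹⁵ N·m

The second dipole sits on the axis of the first, so the field there is axial: E₁ = 2kp₁/r³ along +z.
E₁ = 2(8.99×10⁹)(6.19×10⁻¹³)/(1.44)³ = 0.003727 N/C.
Torque on the second dipole: τ = p₂ E₁ sinθ.
τ = (8.54×10⁻¹³)(0.003727)·sin108° = 3.027×10⁻¹⁵ N·m.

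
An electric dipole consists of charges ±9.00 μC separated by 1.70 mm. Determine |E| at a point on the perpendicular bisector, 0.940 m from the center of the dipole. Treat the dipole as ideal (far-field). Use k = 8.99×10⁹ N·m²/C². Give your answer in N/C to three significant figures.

Dipole moment p = qd = (9.00×10⁻⁶ C)(0.00170 m) = 1.53×10⁻⁸ C·m.
On the perpendicular bisector E = kp/r³ (half the axial value at the same distance).
E = (8.99×10⁹)(1.53×10⁻⁸) / (0.940)³ = 165.6 N/C.

E ≈ 166 N/C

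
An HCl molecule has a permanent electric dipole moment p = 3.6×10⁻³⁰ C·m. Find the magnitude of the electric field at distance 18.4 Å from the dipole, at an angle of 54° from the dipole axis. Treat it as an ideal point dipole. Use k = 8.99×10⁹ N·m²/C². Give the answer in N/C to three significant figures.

E ≈ 7.41×10⁶ N/C

At angle θ the dipole field magnitude is E = (kp/r³)·√(1 + 3cos²θ).
kp/r³ = (8.99×10⁹)(3.60×10⁻³⁰) / (1.84×10⁻⁹)³ = 5.195×10⁶ N/C.
√(1 + 3cos²54°) = √(1 + 3·0.3455) = √2.0365 ≈ 1.4271.
E ≈ 5.195×10⁶ × 1.427 = 7.414×10⁶ N/C.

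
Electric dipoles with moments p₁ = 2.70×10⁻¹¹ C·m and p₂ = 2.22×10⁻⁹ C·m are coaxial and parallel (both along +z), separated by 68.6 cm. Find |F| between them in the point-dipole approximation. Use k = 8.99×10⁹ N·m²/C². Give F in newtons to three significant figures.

F ≈ 1.46×10⁻⁸ N

On-axis field of dipole 1 at distance r: E = 2kp₁/r³. Force on dipole 2 is F = p₂·dE/dr (gradient along axis).
dE/dr = −6kp₁/r⁴, so |F| = 6kp₁p₂/r⁴ (attractive for aligned moments).
F = 6(8.99×10⁹)(2.70×10⁻¹¹)(2.22×10⁻⁹)/(0.686)⁴ = 1.460×10⁻⁸ N.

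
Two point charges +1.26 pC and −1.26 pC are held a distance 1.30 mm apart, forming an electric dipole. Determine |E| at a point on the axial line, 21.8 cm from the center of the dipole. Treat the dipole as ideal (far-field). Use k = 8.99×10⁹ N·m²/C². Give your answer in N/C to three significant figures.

E ≈ 0.00284 N/C

Dipole moment p = qd = (1.26×10⁻¹² C)(0.00130 m) = 1.638×10⁻¹⁵ C·m.
On the dipole axis E = 2kp/r³.
E = 2·(8.99×10⁹)(1.638×10⁻¹⁵) / (0.218)³ = 0.002843 N/C.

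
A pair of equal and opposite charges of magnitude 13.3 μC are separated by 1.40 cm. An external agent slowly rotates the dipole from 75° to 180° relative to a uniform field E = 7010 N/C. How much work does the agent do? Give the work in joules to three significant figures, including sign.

Dipole moment p = qd = (1.33×10⁻⁵ C)(0.0140 m) = 1.862×10⁻⁷ C·m.
W_ext = ΔU = U(θ₂) − U(θ₁) = −pE cosθ₂ − (−pE cosθ₁) = pE(cosθ₁ − cosθ₂).
W = (1.862×10⁻⁷)(7010)·(cos75° − cos180°) = (0.001305)·(+1.2588) = 0.001643 J.

W ≈ 0.00164 J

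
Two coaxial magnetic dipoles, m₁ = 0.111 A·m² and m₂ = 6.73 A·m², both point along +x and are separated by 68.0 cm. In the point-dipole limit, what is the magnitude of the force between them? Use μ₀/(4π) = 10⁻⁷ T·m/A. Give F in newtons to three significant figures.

On-axis B of dipole 1: B = (μ₀/4π)·2m₁/r³. Force on dipole 2: F = m₂·dB/dr.
dB/dr = −(μ₀/4π)·6m₁/r⁴, so |F| = (μ₀/4π)·6m₁m₂/r⁴.
F = 6(10⁻⁷)(0.111)(6.73)/(0.680)⁴ = 2.096×10⁻⁶ N.

F ≈ 2.10×10⁻⁶ N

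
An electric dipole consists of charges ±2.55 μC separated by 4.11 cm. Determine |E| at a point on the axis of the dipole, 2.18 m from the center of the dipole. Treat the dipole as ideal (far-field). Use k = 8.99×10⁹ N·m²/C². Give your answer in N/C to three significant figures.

Dipole moment p = qd = (2.55×10⁻⁶ C)(0.0411 m) = 1.048×10⁻⁷ C·m.
On the dipole axis E = 2kp/r³.
E = 2·(8.99×10⁹)(1.048×10⁻⁷) / (2.18)³ = 181.9 N/C.

E ≈ 182 N/C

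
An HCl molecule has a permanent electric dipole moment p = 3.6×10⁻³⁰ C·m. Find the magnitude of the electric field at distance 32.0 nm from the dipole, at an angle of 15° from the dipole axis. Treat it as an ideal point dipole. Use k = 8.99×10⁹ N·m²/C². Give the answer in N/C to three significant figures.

At angle θ the dipole field magnitude is E = (kp/r³)·√(1 + 3cos²θ).
kp/r³ = (8.99×10⁹)(3.60×10⁻³⁰) / (3.20×10⁻⁸)³ = 987.7 N/C.
√(1 + 3cos²15°) = √(1 + 3·0.9330) = √3.7990 ≈ 1.9491.
E ≈ 987.7 × 1.949 = 1925 N/C.

E ≈ 1930 N/C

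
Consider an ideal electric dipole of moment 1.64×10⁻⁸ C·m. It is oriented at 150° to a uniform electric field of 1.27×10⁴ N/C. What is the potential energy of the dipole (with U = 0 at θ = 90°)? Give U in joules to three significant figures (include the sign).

U ≈ 1.80×10⁻⁴ J

U = −p·E = −pE cosθ.
U = −(1.64×10⁻⁸)(1.27×10⁴)·cos150° = 1.804×10⁻⁴ J.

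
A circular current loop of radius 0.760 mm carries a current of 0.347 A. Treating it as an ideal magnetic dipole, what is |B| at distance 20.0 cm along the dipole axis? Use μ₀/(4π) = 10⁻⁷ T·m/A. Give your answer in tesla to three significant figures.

Magnetic moment m = IA = Iπa² = (0.347)·π·(7.60×10⁻⁴)² = 6.297×10⁻⁷ A·m².
On axis B = (μ₀/4π)·2m/r³.
B = 2·(10⁻⁷)·(6.297×10⁻⁷) / (0.200)³ = 1.574×10⁻¹¹ T.

B ≈ 1.57×10⁻¹¹ T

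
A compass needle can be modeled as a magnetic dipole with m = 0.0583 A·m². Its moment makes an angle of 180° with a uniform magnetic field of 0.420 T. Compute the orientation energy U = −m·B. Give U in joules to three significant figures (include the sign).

U ≈ 0.0245 J

U = −m·B = −mB cosθ.
U = −(0.0583)(0.420)·cos180° = 0.02449 J.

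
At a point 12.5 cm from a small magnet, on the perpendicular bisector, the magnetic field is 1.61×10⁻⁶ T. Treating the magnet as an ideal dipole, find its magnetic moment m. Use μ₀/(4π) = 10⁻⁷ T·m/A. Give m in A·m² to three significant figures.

In the equatorial plane B = (μ₀/4π)·m/r³, so m = Br³·4π/(μ₀).
m = (1.61×10⁻⁶)·(0.125)³ / (10⁻⁷) = 0.03145 A·m².

m ≈ 0.0314 A·m²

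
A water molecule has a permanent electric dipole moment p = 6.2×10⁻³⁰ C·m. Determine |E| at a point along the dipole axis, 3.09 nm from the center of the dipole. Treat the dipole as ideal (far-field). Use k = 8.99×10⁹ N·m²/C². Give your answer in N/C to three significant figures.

E ≈ 3.78×10⁶ N/C

On the dipole axis E = 2kp/r³.
E = 2·(8.99×10⁹)(6.20×10⁻³⁰) / (3.09×10⁻⁹)³ = 3.778×10⁶ N/C.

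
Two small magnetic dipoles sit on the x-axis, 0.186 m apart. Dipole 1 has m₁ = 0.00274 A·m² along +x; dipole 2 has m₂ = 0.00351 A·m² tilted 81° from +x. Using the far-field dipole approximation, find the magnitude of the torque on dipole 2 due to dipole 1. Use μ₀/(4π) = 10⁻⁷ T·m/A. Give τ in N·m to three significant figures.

τ ≈ 2.95×10⁻¹⁰ N·m

Dipole B is on the axis of dipole A, so B₁ there is axial: B₁ = (μ₀/4π)·2m₁/r³ along +x.
B₁ = 2(10⁻⁷)(0.00274)/(0.186)³ = 8.516×10⁻⁸ T.
τ = m₂ B₁ sinθ.
τ = (0.00351)(8.516×10⁻⁸)·sin81° = 2.952×10⁻¹⁰ N·m.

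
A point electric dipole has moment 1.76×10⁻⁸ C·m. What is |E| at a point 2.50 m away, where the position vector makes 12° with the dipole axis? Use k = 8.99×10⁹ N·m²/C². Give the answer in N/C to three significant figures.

At angle θ the dipole field magnitude is E = (kp/r³)·√(1 + 3cos²θ).
kp/r³ = (8.99×10⁹)(1.76×10⁻⁸) / (2.50)³ = 10.13 N/C.
√(1 + 3cos²12°) = √(1 + 3·0.9568) = √3.8703 ≈ 1.9673.
E ≈ 10.13 × 1.967 = 19.92 N/C.

E ≈ 19.9 N/C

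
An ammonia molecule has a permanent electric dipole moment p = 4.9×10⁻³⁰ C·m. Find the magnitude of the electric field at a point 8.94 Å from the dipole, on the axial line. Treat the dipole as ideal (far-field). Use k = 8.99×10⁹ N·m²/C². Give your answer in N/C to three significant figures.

On the dipole axis E = 2kp/r³.
E = 2·(8.99×10⁹)(4.90×10⁻³⁰) / (8.94×10⁻¹⁰)³ = 1.233×10⁸ N/C.

E ≈ 1.23×10⁸ N/C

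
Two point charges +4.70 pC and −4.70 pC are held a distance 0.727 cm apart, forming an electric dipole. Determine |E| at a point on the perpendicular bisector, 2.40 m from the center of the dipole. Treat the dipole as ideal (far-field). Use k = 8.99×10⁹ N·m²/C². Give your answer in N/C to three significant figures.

Dipole moment p = qd = (4.70×10⁻¹² C)(0.00727 m) = 3.417×10⁻¹⁴ C·m.
In the equatorial plane E = kp/r³.
E = (8.99×10⁹)(3.417×10⁻¹⁴) / (2.40)³ = 2.222×10⁻⁵ N/C.

E ≈ 2.22×10⁻⁵ N/C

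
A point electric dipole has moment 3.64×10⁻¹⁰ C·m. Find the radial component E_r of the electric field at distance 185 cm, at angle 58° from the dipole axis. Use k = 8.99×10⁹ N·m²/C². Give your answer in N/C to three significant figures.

For a dipole, E_r = (2kp cosθ)/r³.
kp/r³ = (8.99×10⁹)(3.64×10⁻¹⁰)/(1.85)³ = 0.5168 N/C.
E_r = 2·0.5168·cos58° = 0.5478 N/C.

E_r ≈ 0.548 N/C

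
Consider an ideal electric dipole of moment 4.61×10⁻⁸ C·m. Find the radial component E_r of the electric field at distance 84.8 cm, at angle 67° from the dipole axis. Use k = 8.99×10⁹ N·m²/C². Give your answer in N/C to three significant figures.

For a dipole, E_r = (2kp cosθ)/r³.
kp/r³ = (8.99×10⁹)(4.61×10⁻⁸)/(0.848)³ = 679.6 N/C.
E_r = 2·679.6·cos67° = 531.1 N/C.

E_r ≈ 531 N/C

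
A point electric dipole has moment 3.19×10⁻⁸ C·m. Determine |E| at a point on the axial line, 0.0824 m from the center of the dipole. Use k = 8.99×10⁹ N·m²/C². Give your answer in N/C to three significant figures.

On the dipole axis E = 2kp/r³.
E = 2·(8.99×10⁹)(3.19×10⁻⁸) / (0.0824)³ = 1.025×10⁶ N/C.

E ≈ 1.03×10⁶ N/C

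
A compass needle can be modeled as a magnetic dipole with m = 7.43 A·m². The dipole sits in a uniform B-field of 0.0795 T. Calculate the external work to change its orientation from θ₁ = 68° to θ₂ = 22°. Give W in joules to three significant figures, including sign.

W_ext = ΔU = −mB cosθ₂ + mB cosθ₁ = mB(cosθ₁ − cosθ₂).
W = (7.43)(0.0795)·(cos68° − cos22°) = (0.5907)·(-0.5526) = -0.3264 J.

W ≈ -0.326 J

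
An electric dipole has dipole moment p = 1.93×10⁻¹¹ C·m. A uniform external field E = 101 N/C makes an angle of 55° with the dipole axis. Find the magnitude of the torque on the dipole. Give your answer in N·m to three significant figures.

τ ≈ 1.60×10⁻⁹ N·m

Torque on an electric dipole: τ = pE sinθ.
τ = (1.93×10⁻¹¹)(101)·sin55° = 1.597×10⁻⁹ N·m.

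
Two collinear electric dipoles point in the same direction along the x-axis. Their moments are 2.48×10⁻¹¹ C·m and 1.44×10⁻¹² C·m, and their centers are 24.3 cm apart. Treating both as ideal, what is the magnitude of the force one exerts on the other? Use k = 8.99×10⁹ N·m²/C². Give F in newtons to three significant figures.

F ≈ 5.52×10⁻¹⁰ N

On-axis field of dipole 1 at distance r: E = 2kp₁/r³. Force on dipole 2 is F = p₂·dE/dr (gradient along axis).
dE/dr = −6kp₁/r⁴, so |F| = 6kp₁p₂/r⁴ (attractive for aligned moments).
F = 6(8.99×10⁹)(2.48×10⁻¹¹)(1.44×10⁻¹²)/(0.243)⁴ = 5.525×10⁻¹⁰ N.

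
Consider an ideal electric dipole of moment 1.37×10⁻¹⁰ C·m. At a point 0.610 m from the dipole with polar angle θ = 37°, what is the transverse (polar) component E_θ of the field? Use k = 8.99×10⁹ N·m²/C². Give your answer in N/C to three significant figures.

For a dipole, E_θ = (kp sinθ)/r³.
kp/r³ = (8.99×10⁹)(1.37×10⁻¹⁰)/(0.610)³ = 5.426 N/C.
E_θ = 5.426·sin37° = 3.266 N/C.

E_θ ≈ 3.27 N/C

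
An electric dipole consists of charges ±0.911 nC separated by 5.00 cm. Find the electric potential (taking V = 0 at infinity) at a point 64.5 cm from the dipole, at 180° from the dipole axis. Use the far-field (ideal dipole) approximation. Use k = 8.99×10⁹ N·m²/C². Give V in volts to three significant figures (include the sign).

V ≈ -0.984 V

Dipole moment p = qd = (9.11×10⁻¹⁰ C)(0.0500 m) = 4.555×10⁻¹¹ C·m.
The dipole potential is V = kp cosθ / r².
V = (8.99×10⁹)(4.555×10⁻¹¹)·cos180° / (0.645)² = -0.9843 V.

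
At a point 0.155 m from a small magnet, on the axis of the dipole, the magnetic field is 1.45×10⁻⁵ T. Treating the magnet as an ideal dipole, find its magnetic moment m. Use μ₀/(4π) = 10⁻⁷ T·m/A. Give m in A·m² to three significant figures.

m ≈ 0.270 A·m²

On axis B = (μ₀/4π)·2m/r³, so m = Br³·4π/(μ₀·2).
m = (1.45×10⁻⁵)·(0.155)³ / (2·10⁻⁷) = 0.2700 A·m².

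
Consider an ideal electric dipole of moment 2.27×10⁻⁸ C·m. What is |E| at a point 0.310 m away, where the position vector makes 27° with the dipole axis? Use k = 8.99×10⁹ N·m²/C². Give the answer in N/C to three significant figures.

At angle θ the dipole field magnitude is E = (kp/r³)·√(1 + 3cos²θ).
kp/r³ = (8.99×10⁹)(2.27×10⁻⁸) / (0.310)³ = 6850 N/C.
√(1 + 3cos²27°) = √(1 + 3·0.7939) = √3.3817 ≈ 1.8389.
E ≈ 6850 × 1.839 = 1.260×10⁴ N/C.

E ≈ 1.26×10⁴ N/C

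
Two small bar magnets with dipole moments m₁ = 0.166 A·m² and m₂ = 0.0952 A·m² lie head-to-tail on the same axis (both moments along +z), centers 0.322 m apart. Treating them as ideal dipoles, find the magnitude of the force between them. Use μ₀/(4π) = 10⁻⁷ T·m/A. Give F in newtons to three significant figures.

On-axis B of dipole 1: B = (μ₀/4π)·2m₁/r³. Force on dipole 2: F = m₂·dB/dr.
dB/dr = −(μ₀/4π)·6m₁/r⁴, so |F| = (μ₀/4π)·6m₁m₂/r⁴.
F = 6(10⁻⁷)(0.166)(0.0952)/(0.322)⁴ = 8.820×10⁻⁷ N.

F ≈ 8.82×10⁻⁷ N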